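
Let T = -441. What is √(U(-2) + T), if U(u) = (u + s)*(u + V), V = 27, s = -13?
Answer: 4*I*√51 ≈ 28.566*I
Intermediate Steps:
U(u) = (-13 + u)*(27 + u) (U(u) = (u - 13)*(u + 27) = (-13 + u)*(27 + u))
√(U(-2) + T) = √((-351 + (-2)² + 14*(-2)) - 441) = √((-351 + 4 - 28) - 441) = √(-375 - 441) = √(-816) = 4*I*√51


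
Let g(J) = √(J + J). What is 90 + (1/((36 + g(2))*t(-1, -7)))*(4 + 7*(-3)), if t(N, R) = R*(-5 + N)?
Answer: 143623/1596 ≈ 89.989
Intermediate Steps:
g(J) = √2*√J (g(J) = √(2*J) = √2*√J)
90 + (1/((36 + g(2))*t(-1, -7)))*(4 + 7*(-3)) = 90 + (1/((36 + √2*√2)*((-7*(-5 - 1)))))*(4 + 7*(-3)) = 90 + (1/((36 + 2)*((-7*(-6)))))*(4 - 21) = 90 + (1/(38*42))*(-17) = 90 + ((1/38)*(1/42))*(-17) = 90 + (1/1596)*(-17) = 90 - 17/1596 = 143623/1596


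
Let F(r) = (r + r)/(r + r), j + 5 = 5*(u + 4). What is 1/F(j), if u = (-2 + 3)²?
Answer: 1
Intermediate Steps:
u = 1 (u = 1² = 1)
j = 20 (j = -5 + 5*(1 + 4) = -5 + 5*5 = -5 + 25 = 20)
F(r) = 1 (F(r) = (2*r)/((2*r)) = (2*r)*(1/(2*r)) = 1)
1/F(j) = 1/1 = 1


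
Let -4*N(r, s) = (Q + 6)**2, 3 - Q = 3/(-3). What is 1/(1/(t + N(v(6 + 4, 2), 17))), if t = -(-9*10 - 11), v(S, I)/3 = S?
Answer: 76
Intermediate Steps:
v(S, I) = 3*S
Q = 4 (Q = 3 - 3/(-3) = 3 - 3*(-1)/3 = 3 - 1*(-1) = 3 + 1 = 4)
N(r, s) = -25 (N(r, s) = -(4 + 6)**2/4 = -1/4*10**2 = -1/4*100 = -25)
t = 101 (t = -(-90 - 11) = -1*(-101) = 101)
1/(1/(t + N(v(6 + 4, 2), 17))) = 1/(1/(101 - 25)) = 1/(1/76) = 76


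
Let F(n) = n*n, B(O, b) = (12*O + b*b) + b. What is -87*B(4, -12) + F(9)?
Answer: -15579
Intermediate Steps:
B(O, b) = b + b**2 + 12*O (B(O, b) = (12*O + b**2) + b = (b**2 + 12*O) + b = b + b**2 + 12*O)
F(n) = n**2
-87*B(4, -12) + F(9) = -87*(-12 + (-12)**2 + 12*4) + 9**2 = -87*(-12 + 144 + 48) + 81 = -87*180 + 81 = -15660 + 81 = -15579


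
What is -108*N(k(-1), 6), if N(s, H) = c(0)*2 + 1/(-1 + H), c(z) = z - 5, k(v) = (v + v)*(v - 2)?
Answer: 5292/5 ≈ 1058.4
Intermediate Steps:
k(v) = 2*v*(-2 + v) (k(v) = (2*v)*(-2 + v) = 2*v*(-2 + v))
c(z) = -5 + z
N(s, H) = -10 + 1/(-1 + H) (N(s, H) = (-5 + 0)*2 + 1/(-1 + H) = -5*2 + 1/(-1 + H) = -10 + 1/(-1 + H))
-108*N(k(-1), 6) = -108*(11 - 10*6)/(-1 + 6) = -108*(11 - 60)/5 = -108*(-49)/5 = -108*(-49/5) = 5292/5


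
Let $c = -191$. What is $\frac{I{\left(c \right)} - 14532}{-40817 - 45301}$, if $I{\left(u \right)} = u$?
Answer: $\frac{14723}{86118} \approx 0.17096$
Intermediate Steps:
$\frac{I{\left(c \right)} - 14532}{-40817 - 45301} = \frac{-191 - 14532}{-40817 - 45301} = - \frac{14723}{-86118} = \left(-14723\right) \left(- \frac{1}{86118}\right) = \frac{14723}{86118}$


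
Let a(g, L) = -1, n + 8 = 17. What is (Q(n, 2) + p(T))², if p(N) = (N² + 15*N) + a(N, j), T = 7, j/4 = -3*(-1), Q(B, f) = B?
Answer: 26244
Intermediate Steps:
n = 9 (n = -8 + 17 = 9)
j = 12 (j = 4*(-3*(-1)) = 4*3 = 12)
p(N) = -1 + N² + 15*N (p(N) = (N² + 15*N) - 1 = -1 + N² + 15*N)
(Q(n, 2) + p(T))² = (9 + (-1 + 7² + 15*7))² = (9 + (-1 + 49 + 105))² = (9 + 153)² = 162² = 26244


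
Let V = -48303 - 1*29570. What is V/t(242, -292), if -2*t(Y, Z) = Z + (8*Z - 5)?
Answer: -155746/2633 ≈ -59.152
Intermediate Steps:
V = -77873 (V = -48303 - 29570 = -77873)
t(Y, Z) = 5/2 - 9*Z/2 (t(Y, Z) = -(Z + (8*Z - 5))/2 = -(Z + (-5 + 8*Z))/2 = -(-5 + 9*Z)/2 = 5/2 - 9*Z/2)
V/t(242, -292) = -77873/(5/2 - 9/2*(-292)) = -77873/(5/2 + 1314) = -77873/2633/2 = -77873*2/2633 = -155746/2633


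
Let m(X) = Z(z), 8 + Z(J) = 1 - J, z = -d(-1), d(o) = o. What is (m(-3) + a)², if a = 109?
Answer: 10201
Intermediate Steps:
z = 1 (z = -1*(-1) = 1)
Z(J) = -7 - J (Z(J) = -8 + (1 - J) = -7 - J)
m(X) = -8 (m(X) = -7 - 1*1 = -7 - 1 = -8)
(m(-3) + a)² = (-8 + 109)² = 101² = 10201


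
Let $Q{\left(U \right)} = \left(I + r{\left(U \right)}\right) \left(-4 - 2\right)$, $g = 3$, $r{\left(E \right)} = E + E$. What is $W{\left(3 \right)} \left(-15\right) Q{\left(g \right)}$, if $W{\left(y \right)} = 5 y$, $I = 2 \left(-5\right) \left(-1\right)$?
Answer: $21600$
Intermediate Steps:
$r{\left(E \right)} = 2 E$
$I = 10$ ($I = \left(-10\right) \left(-1\right) = 10$)
$Q{\left(U \right)} = -60 - 12 U$ ($Q{\left(U \right)} = \left(10 + 2 U\right) \left(-4 - 2\right) = \left(10 + 2 U\right) \left(-6\right) = -60 - 12 U$)
$W{\left(3 \right)} \left(-15\right) Q{\left(g \right)} = 5 \cdot 3 \left(-15\right) \left(-60 - 36\right) = 15 \left(-15\right) \left(-60 - 36\right) = \left(-225\right) \left(-96\right) = 21600$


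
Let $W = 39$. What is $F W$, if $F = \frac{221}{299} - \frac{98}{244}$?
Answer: $\frac{36933}{2806} \approx 13.162$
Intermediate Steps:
$F = \frac{947}{2806}$ ($F = 221 \cdot \frac{1}{299} - \frac{49}{122} = \frac{17}{23} - \frac{49}{122} = \frac{947}{2806} \approx 0.33749$)
$F W = \frac{947}{2806} \cdot 39 = \frac{36933}{2806}$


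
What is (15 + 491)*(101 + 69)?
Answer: 86020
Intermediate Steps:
(15 + 491)*(101 + 69) = 506*170 = 86020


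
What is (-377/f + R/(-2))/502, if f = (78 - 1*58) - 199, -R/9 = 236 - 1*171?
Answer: 105469/179716 ≈ 0.58686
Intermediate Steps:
R = -585 (R = -9*(236 - 1*171) = -9*(236 - 171) = -9*65 = -585)
f = -179 (f = (78 - 58) - 199 = 20 - 199 = -179)
(-377/f + R/(-2))/502 = (-377/(-179) - 585/(-2))/502 = (-377*(-1/179) - 585*(-½))*(1/502) = (377/179 + 585/2)*(1/502) = (105469/358)*(1/502) = 105469/179716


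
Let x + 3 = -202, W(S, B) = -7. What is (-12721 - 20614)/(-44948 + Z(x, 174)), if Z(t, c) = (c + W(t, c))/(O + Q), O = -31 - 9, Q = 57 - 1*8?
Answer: 60003/80873 ≈ 0.74194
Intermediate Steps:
Q = 49 (Q = 57 - 8 = 49)
x = -205 (x = -3 - 202 = -205)
O = -40
Z(t, c) = -7/9 + c/9 (Z(t, c) = (c - 7)/(-40 + 49) = (-7 + c)/9 = (-7 + c)*(⅑) = -7/9 + c/9)
(-12721 - 20614)/(-44948 + Z(x, 174)) = (-12721 - 20614)/(-44948 + (-7/9 + (⅑)*174)) = -33335/(-44948 + (-7/9 + 58/3)) = -33335/(-44948 + 167/9) = -33335/(-404365/9) = -33335*(-9/404365) = 60003/80873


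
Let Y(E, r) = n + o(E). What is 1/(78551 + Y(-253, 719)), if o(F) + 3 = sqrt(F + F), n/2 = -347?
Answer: 38927/3030622911 - I*sqrt(506)/6061245822 ≈ 1.2845e-5 - 3.7112e-9*I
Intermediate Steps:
n = -694 (n = 2*(-347) = -694)
o(F) = -3 + sqrt(2)*sqrt(F) (o(F) = -3 + sqrt(F + F) = -3 + sqrt(2*F) = -3 + sqrt(2)*sqrt(F))
Y(E, r) = -697 + sqrt(2)*sqrt(E) (Y(E, r) = -694 + (-3 + sqrt(2)*sqrt(E)) = -697 + sqrt(2)*sqrt(E))
1/(78551 + Y(-253, 719)) = 1/(78551 + (-697 + sqrt(2)*sqrt(-253))) = 1/(78551 + (-697 + sqrt(2)*(I*sqrt(253)))) = 1/(78551 + (-697 + I*sqrt(506))) = 1/(77854 + I*sqrt(506))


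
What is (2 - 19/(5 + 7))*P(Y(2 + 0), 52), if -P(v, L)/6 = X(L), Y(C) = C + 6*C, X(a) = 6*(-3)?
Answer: 45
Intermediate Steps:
X(a) = -18
Y(C) = 7*C
P(v, L) = 108 (P(v, L) = -6*(-18) = 108)
(2 - 19/(5 + 7))*P(Y(2 + 0), 52) = (2 - 19/(5 + 7))*108 = (2 - 19/12)*108 = (5/12)*108 = 45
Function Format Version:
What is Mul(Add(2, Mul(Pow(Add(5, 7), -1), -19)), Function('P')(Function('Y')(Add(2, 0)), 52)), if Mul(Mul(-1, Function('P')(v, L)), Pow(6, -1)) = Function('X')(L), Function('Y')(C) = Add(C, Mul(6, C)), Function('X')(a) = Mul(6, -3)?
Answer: 45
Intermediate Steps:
Function('X')(a) = -18
Function('Y')(C) = Mul(7, C)
Function('P')(v, L) = 108 (Function('P')(v, L) = Mul(-6, -18) = 108)
Mul(Add(2, Mul(Pow(Add(5, 7), -1), -19)), Function('P')(Function('Y')(Add(2, 0)), 52)) = Mul(Add(2, Mul(Pow(Add(5, 7), -1), -19)), 108) = Mul(Add(2, Mul(Pow(12, -1), -19)), 108) = Mul(Add(2, Mul(Rational(1, 12), -19)), 108) = Mul(Add(2, Rational(-19, 12)), 108) = Mul(Rational(5, 12), 108) = 45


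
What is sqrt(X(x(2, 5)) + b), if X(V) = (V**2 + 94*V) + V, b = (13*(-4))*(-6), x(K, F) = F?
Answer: 2*sqrt(203) ≈ 28.496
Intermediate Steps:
b = 312 (b = -52*(-6) = 312)
X(V) = V**2 + 95*V
sqrt(X(x(2, 5)) + b) = sqrt(5*(95 + 5) + 312) = sqrt(5*100 + 312) = sqrt(500 + 312) = sqrt(812) = 2*sqrt(203)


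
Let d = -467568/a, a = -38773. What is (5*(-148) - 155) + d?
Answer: -179237/203 ≈ -882.94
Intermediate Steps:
d = 2448/203 (d = -467568/(-38773) = -467568*(-1/38773) = 2448/203 ≈ 12.059)
(5*(-148) - 155) + d = (5*(-148) - 155) + 2448/203 = (-740 - 155) + 2448/203 = -895 + 2448/203 = -179237/203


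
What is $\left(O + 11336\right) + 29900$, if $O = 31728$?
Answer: $72964$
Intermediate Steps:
$\left(O + 11336\right) + 29900 = \left(31728 + 11336\right) + 29900 = 43064 + 29900 = 72964$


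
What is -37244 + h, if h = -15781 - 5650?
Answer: -58675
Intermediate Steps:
h = -21431
-37244 + h = -37244 - 21431 = -58675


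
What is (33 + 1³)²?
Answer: 1156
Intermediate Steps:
(33 + 1³)² = (33 + 1)² = 34² = 1156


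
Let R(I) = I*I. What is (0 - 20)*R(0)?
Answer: 0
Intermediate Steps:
R(I) = I²
(0 - 20)*R(0) = (0 - 20)*0² = -20*0 = 0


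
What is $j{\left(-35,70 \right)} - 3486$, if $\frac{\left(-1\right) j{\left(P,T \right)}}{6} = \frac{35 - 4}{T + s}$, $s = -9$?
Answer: $- \frac{212832}{61} \approx -3489.1$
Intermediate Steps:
$j{\left(P,T \right)} = - \frac{186}{-9 + T}$ ($j{\left(P,T \right)} = - 6 \frac{35 - 4}{T - 9} = - 6 \frac{31}{-9 + T} = - \frac{186}{-9 + T}$)
$j{\left(-35,70 \right)} - 3486 = - \frac{186}{-9 + 70} - 3486 = - \frac{186}{61} - 3486 = - \frac{212832}{61}$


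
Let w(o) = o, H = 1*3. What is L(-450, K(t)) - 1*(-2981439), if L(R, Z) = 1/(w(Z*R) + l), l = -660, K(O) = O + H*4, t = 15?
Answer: 38192233589/12810 ≈ 2.9814e+6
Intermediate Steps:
H = 3
K(O) = 12 + O (K(O) = O + 3*4 = O + 12 = 12 + O)
L(R, Z) = 1/(-660 + R*Z) (L(R, Z) = 1/(Z*R - 660) = 1/(R*Z - 660) = 1/(-660 + R*Z))
L(-450, K(t)) - 1*(-2981439) = 1/(-660 - 450*(12 + 15)) - 1*(-2981439) = 1/(-660 - 450*27) + 2981439 = 1/(-660 - 12150) + 2981439 = 1/(-12810) + 2981439 = -1/12810 + 2981439 = 38192233589/12810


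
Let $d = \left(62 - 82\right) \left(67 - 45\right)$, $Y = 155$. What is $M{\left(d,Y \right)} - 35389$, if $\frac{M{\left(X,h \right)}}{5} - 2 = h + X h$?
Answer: $-375604$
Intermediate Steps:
$d = -440$ ($d = \left(-20\right) 22 = -440$)
$M{\left(X,h \right)} = 10 + 5 h + 5 X h$ ($M{\left(X,h \right)} = 10 + 5 \left(h + X h\right) = 10 + \left(5 h + 5 X h\right) = 10 + 5 h + 5 X h$)
$M{\left(d,Y \right)} - 35389 = \left(10 + 5 \cdot 155 + 5 \left(-440\right) 155\right) - 35389 = \left(10 + 775 - 341000\right) - 35389 = -340215 - 35389 = -375604$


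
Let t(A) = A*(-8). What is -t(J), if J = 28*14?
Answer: 3136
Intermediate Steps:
J = 392
t(A) = -8*A
-t(J) = -(-8)*392 = -1*(-3136) = 3136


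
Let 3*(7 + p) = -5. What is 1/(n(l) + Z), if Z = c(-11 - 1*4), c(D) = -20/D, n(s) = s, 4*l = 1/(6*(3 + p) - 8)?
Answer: 168/223 ≈ 0.75336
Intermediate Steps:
p = -26/3 (p = -7 + (1/3)*(-5) = -7 - 5/3 = -26/3 ≈ -8.6667)
l = -1/168 (l = 1/(4*(6*(3 - 26/3) - 8)) = 1/(4*(6*(-17/3) - 8)) = 1/(4*(-34 - 8)) = (1/4)/(-42) = (1/4)*(-1/42) = -1/168 ≈ -0.0059524)
Z = 4/3 (Z = -20/(-11 - 1*4) = -20/(-11 - 4) = -20/(-15) = -20*(-1/15) = 4/3 ≈ 1.3333)
1/(n(l) + Z) = 1/(-1/168 + 4/3) = 1/(223/168) = 168/223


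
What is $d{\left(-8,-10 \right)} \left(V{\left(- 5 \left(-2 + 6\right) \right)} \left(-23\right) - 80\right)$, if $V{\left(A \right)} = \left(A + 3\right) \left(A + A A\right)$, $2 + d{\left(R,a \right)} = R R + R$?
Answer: $8019000$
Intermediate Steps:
$d{\left(R,a \right)} = -2 + R + R^{2}$ ($d{\left(R,a \right)} = -2 + \left(R R + R\right) = -2 + \left(R^{2} + R\right) = -2 + \left(R + R^{2}\right) = -2 + R + R^{2}$)
$V{\left(A \right)} = \left(3 + A\right) \left(A + A^{2}\right)$
$d{\left(-8,-10 \right)} \left(V{\left(- 5 \left(-2 + 6\right) \right)} \left(-23\right) - 80\right) = \left(-2 - 8 + \left(-8\right)^{2}\right) \left(- 5 \left(-2 + 6\right) \left(3 + \left(- 5 \left(-2 + 6\right)\right)^{2} + 4 \left(- 5 \left(-2 + 6\right)\right)\right) \left(-23\right) - 80\right) = \left(-2 - 8 + 64\right) \left(\left(-5\right) 4 \left(3 + \left(\left(-5\right) 4\right)^{2} + 4 \left(\left(-5\right) 4\right)\right) \left(-23\right) - 80\right) = 54 \left(- 20 \left(3 + \left(-20\right)^{2} + 4 \left(-20\right)\right) \left(-23\right) - 80\right) = 54 \left(- 20 \left(3 + 400 - 80\right) \left(-23\right) - 80\right) = 54 \left(\left(-20\right) 323 \left(-23\right) - 80\right) = 54 \left(\left(-6460\right) \left(-23\right) - 80\right) = 54 \left(148580 - 80\right) = 54 \cdot 148500 = 8019000$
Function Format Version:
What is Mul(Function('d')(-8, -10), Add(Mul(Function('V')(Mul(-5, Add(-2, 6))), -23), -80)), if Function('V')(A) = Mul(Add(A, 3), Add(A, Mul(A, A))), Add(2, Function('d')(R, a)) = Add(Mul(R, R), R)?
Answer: 8019000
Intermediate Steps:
Function('d')(R, a) = Add(-2, R, Pow(R, 2)) (Function('d')(R, a) = Add(-2, Add(Mul(R, R), R)) = Add(-2, Add(Pow(R, 2), R)) = Add(-2, Add(R, Pow(R, 2))) = Add(-2, R, Pow(R, 2)))
Function('V')(A) = Mul(Add(3, A), Add(A, Pow(A, 2)))
Mul(Function('d')(-8, -10), Add(Mul(Function('V')(Mul(-5, Add(-2, 6))), -23), -80)) = Mul(Add(-2, -8, Pow(-8, 2)), Add(Mul(Mul(Mul(-5, Add(-2, 6)), Add(3, Pow(Mul(-5, Add(-2, 6)), 2), Mul(4, Mul(-5, Add(-2, 6))))), -23), -80)) = Mul(Add(-2, -8, 64), Add(Mul(Mul(Mul(-5, 4), Add(3, Pow(Mul(-5, 4), 2), Mul(4, Mul(-5, 4)))), -23), -80)) = Mul(54, Add(Mul(Mul(-20, Add(3, Pow(-20, 2), Mul(4, -20))), -23), -80)) = Mul(54, Add(Mul(Mul(-20, Add(3, 400, -80)), -23), -80)) = Mul(54, Add(Mul(Mul(-20, 323), -23), -80)) = Mul(54, Add(Mul(-6460, -23), -80)) = Mul(54, Add(148580, -80)) = Mul(54, 148500) = 8019000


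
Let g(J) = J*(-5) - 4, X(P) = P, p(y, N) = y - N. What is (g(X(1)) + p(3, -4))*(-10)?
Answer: 20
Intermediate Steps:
g(J) = -4 - 5*J (g(J) = -5*J - 4 = -4 - 5*J)
(g(X(1)) + p(3, -4))*(-10) = ((-4 - 5*1) + (3 - 1*(-4)))*(-10) = ((-4 - 5) + (3 + 4))*(-10) = (-9 + 7)*(-10) = -2*(-10) = 20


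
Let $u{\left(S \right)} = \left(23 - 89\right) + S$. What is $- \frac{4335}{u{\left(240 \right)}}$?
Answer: $- \frac{1445}{58} \approx -24.914$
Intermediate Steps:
$u{\left(S \right)} = -66 + S$
$- \frac{4335}{u{\left(240 \right)}} = - \frac{4335}{-66 + 240} = - \frac{4335}{174} = \left(-4335\right) \frac{1}{174} = - \frac{1445}{58}$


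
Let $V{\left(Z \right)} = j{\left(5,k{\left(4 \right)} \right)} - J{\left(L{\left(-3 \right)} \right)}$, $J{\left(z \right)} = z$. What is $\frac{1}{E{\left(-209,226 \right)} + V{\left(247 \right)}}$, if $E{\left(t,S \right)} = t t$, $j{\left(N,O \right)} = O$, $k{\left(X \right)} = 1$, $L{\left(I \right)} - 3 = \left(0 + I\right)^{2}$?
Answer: $\frac{1}{43670} \approx 2.2899 \cdot 10^{-5}$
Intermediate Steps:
$L{\left(I \right)} = 3 + I^{2}$ ($L{\left(I \right)} = 3 + \left(0 + I\right)^{2} = 3 + I^{2}$)
$V{\left(Z \right)} = -11$ ($V{\left(Z \right)} = 1 - \left(3 + \left(-3\right)^{2}\right) = 1 - \left(3 + 9\right) = 1 - 12 = -11$)
$E{\left(t,S \right)} = t^{2}$
$\frac{1}{E{\left(-209,226 \right)} + V{\left(247 \right)}} = \frac{1}{\left(-209\right)^{2} - 11} = \frac{1}{43681 - 11} = \frac{1}{43670}$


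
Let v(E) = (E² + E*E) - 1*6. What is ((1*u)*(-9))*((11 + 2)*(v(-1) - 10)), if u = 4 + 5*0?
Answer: 6552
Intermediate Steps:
v(E) = -6 + 2*E² (v(E) = (E² + E²) - 6 = 2*E² - 6 = -6 + 2*E²)
u = 4 (u = 4 + 0 = 4)
((1*u)*(-9))*((11 + 2)*(v(-1) - 10)) = ((1*4)*(-9))*((11 + 2)*((-6 + 2*(-1)²) - 10)) = (4*(-9))*(13*((-6 + 2*1) - 10)) = -468*((-6 + 2) - 10) = -468*(-4 - 10) = -468*(-14) = -36*(-182) = 6552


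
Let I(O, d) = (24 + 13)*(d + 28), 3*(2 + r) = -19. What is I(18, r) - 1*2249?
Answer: -4564/3 ≈ -1521.3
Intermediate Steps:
r = -25/3 (r = -2 + (⅓)*(-19) = -2 - 19/3 = -25/3 ≈ -8.3333)
I(O, d) = 1036 + 37*d (I(O, d) = 37*(28 + d) = 1036 + 37*d)
I(18, r) - 1*2249 = (1036 + 37*(-25/3)) - 1*2249 = (1036 - 925/3) - 2249 = 2183/3 - 2249 = -4564/3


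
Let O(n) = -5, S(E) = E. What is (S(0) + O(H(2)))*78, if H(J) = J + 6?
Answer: -390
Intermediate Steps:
H(J) = 6 + J
(S(0) + O(H(2)))*78 = (0 - 5)*78 = -5*78 = -390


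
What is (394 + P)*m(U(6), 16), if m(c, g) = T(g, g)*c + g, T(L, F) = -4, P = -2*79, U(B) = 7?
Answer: -2832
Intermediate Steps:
P = -158
m(c, g) = g - 4*c (m(c, g) = -4*c + g = g - 4*c)
(394 + P)*m(U(6), 16) = (394 - 158)*(16 - 4*7) = 236*(16 - 28) = 236*(-12) = -2832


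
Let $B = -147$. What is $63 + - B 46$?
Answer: $6825$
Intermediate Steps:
$63 + - B 46 = 63 + \left(-1\right) \left(-147\right) 46 = 63 + 147 \cdot 46 = 63 + 6762 = 6825$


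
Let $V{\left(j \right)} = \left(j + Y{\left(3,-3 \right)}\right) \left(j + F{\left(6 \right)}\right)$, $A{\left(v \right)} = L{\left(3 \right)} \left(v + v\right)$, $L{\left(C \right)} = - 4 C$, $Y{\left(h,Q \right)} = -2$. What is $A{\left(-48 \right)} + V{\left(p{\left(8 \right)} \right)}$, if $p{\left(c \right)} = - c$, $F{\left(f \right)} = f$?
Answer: $1172$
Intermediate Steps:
$A{\left(v \right)} = - 24 v$ ($A{\left(v \right)} = \left(-4\right) 3 \left(v + v\right) = - 12 \cdot 2 v = - 24 v$)
$V{\left(j \right)} = \left(-2 + j\right) \left(6 + j\right)$ ($V{\left(j \right)} = \left(j - 2\right) \left(j + 6\right) = \left(-2 + j\right) \left(6 + j\right)$)
$A{\left(-48 \right)} + V{\left(p{\left(8 \right)} \right)} = \left(-24\right) \left(-48\right) + \left(-12 + \left(\left(-1\right) 8\right)^{2} + 4 \left(\left(-1\right) 8\right)\right) = 1152 + \left(-12 + \left(-8\right)^{2} + 4 \left(-8\right)\right) = 1152 - -20 = 1152 + 20 = 1172$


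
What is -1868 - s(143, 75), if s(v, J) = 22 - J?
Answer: -1815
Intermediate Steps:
-1868 - s(143, 75) = -1868 - (22 - 1*75) = -1868 - (22 - 75) = -1868 - 1*(-53) = -1868 + 53 = -1815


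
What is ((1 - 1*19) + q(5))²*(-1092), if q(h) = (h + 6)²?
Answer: -11585028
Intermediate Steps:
q(h) = (6 + h)²
((1 - 1*19) + q(5))²*(-1092) = ((1 - 1*19) + (6 + 5)²)²*(-1092) = ((1 - 19) + 11²)²*(-1092) = (-18 + 121)²*(-1092) = 103²*(-1092) = 10609*(-1092) = -11585028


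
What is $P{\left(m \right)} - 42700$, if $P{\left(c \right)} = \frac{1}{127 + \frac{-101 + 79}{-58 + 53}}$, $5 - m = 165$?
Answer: $- \frac{28053895}{657} \approx -42700.0$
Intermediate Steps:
$m = -160$ ($m = 5 - 165 = -160$)
$P{\left(c \right)} = \frac{5}{657}$ ($P{\left(c \right)} = \frac{1}{127 - \frac{22}{-5}} = \frac{1}{127 - - \frac{22}{5}} = \frac{1}{127 + \frac{22}{5}} = \frac{1}{\frac{657}{5}} = \frac{5}{657}$)
$P{\left(m \right)} - 42700 = \frac{5}{657} - 42700 = - \frac{28053895}{657}$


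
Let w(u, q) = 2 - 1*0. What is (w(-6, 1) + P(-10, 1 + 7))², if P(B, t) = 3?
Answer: 25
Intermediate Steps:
w(u, q) = 2 (w(u, q) = 2 + 0 = 2)
(w(-6, 1) + P(-10, 1 + 7))² = (2 + 3)² = 5² = 25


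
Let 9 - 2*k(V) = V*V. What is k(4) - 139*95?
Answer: -26417/2 ≈ -13209.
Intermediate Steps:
k(V) = 9/2 - V²/2 (k(V) = 9/2 - V*V/2 = 9/2 - V²/2)
k(4) - 139*95 = (9/2 - ½*4²) - 139*95 = (9/2 - ½*16) - 13205 = (9/2 - 8) - 13205 = -7/2 - 13205 = -26417/2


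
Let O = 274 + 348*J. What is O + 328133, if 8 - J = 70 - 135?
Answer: 353811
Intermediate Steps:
J = 73 (J = 8 - (70 - 135) = 8 - 1*(-65) = 8 + 65 = 73)
O = 25678 (O = 274 + 348*73 = 274 + 25404 = 25678)
O + 328133 = 25678 + 328133 = 353811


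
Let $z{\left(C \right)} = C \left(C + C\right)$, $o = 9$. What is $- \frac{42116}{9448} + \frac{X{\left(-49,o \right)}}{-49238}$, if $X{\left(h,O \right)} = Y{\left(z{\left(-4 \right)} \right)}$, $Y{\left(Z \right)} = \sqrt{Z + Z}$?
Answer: $- \frac{259222899}{58150078} \approx -4.4578$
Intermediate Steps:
$z{\left(C \right)} = 2 C^{2}$ ($z{\left(C \right)} = C 2 C = 2 C^{2}$)
$Y{\left(Z \right)} = \sqrt{2} \sqrt{Z}$ ($Y{\left(Z \right)} = \sqrt{2 Z} = \sqrt{2} \sqrt{Z}$)
$X{\left(h,O \right)} = 8$ ($X{\left(h,O \right)} = \sqrt{2} \sqrt{2 \left(-4\right)^{2}} = \sqrt{2} \sqrt{2 \cdot 16} = \sqrt{2} \sqrt{32} = \sqrt{2} \cdot 4 \sqrt{2} = 8$)
$- \frac{42116}{9448} + \frac{X{\left(-49,o \right)}}{-49238} = - \frac{42116}{9448} + \frac{8}{-49238} = \left(-42116\right) \frac{1}{9448} + 8 \left(- \frac{1}{49238}\right) = - \frac{10529}{2362} - \frac{4}{24619} = - \frac{259222899}{58150078}$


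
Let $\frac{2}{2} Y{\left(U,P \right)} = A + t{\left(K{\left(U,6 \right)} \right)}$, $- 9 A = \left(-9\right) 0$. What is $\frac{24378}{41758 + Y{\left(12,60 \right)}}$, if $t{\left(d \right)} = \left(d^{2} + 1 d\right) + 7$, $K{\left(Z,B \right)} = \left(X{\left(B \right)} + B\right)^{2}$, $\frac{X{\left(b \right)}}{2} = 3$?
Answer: $\frac{1434}{3685} \approx 0.38915$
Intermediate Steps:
$X{\left(b \right)} = 6$ ($X{\left(b \right)} = 2 \cdot 3 = 6$)
$K{\left(Z,B \right)} = \left(6 + B\right)^{2}$
$A = 0$ ($A = - \frac{\left(-9\right) 0}{9} = \left(- \frac{1}{9}\right) 0 = 0$)
$t{\left(d \right)} = 7 + d + d^{2}$ ($t{\left(d \right)} = \left(d^{2} + d\right) + 7 = \left(d + d^{2}\right) + 7 = 7 + d + d^{2}$)
$Y{\left(U,P \right)} = 20887$ ($Y{\left(U,P \right)} = 0 + \left(7 + \left(6 + 6\right)^{2} + \left(\left(6 + 6\right)^{2}\right)^{2}\right) = 0 + \left(7 + 12^{2} + \left(12^{2}\right)^{2}\right) = 0 + \left(7 + 144 + 144^{2}\right) = 0 + \left(7 + 144 + 20736\right) = 0 + 20887 = 20887$)
$\frac{24378}{41758 + Y{\left(12,60 \right)}} = \frac{24378}{41758 + 20887} = \frac{24378}{62645} = 24378 \cdot \frac{1}{62645} = \frac{1434}{3685}$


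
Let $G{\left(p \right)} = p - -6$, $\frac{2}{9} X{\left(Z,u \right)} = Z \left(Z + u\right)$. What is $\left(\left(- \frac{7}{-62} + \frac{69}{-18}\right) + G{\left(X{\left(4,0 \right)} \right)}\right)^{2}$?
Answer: $\frac{47720464}{8649} \approx 5517.5$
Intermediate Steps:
$X{\left(Z,u \right)} = \frac{9 Z \left(Z + u\right)}{2}$
$G{\left(p \right)} = 6 + p$ ($G{\left(p \right)} = p + 6 = 6 + p$)
$\left(\left(- \frac{7}{-62} + \frac{69}{-18}\right) + G{\left(X{\left(4,0 \right)} \right)}\right)^{2} = \left(\left(- \frac{7}{-62} + \frac{69}{-18}\right) + \left(6 + \frac{9}{2} \cdot 4 \left(4 + 0\right)\right)\right)^{2} = \left(\left(\left(-7\right) \left(- \frac{1}{62}\right) + 69 \left(- \frac{1}{18}\right)\right) + \left(6 + \frac{9}{2} \cdot 4 \cdot 4\right)\right)^{2} = \left(\left(\frac{7}{62} - \frac{23}{6}\right) + \left(6 + 72\right)\right)^{2} = \left(- \frac{346}{93} + 78\right)^{2} = \left(\frac{6908}{93}\right)^{2} = \frac{47720464}{8649}$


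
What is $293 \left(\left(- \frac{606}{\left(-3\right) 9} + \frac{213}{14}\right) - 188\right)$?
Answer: $- \frac{5550299}{126} \approx -44050.0$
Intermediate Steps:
$293 \left(\left(- \frac{606}{\left(-3\right) 9} + \frac{213}{14}\right) - 188\right) = 293 \left(\left(- \frac{606}{-27} + 213 \cdot \frac{1}{14}\right) - 188\right) = 293 \left(\left(\left(-606\right) \left(- \frac{1}{27}\right) + \frac{213}{14}\right) - 188\right) = 293 \left(\left(\frac{202}{9} + \frac{213}{14}\right) - 188\right) = 293 \left(\frac{4745}{126} - 188\right) = 293 \left(- \frac{18943}{126}\right) = - \frac{5550299}{126}$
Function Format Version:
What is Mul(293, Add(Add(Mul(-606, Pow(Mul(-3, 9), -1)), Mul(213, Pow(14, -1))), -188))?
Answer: Rational(-5550299, 126) ≈ -44050.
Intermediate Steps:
Mul(293, Add(Add(Mul(-606, Pow(Mul(-3, 9), -1)), Mul(213, Pow(14, -1))), -188)) = Mul(293, Add(Add(Mul(-606, Pow(-27, -1)), Mul(213, Rational(1, 14))), -188)) = Mul(293, Add(Add(Mul(-606, Rational(-1, 27)), Rational(213, 14)), -188)) = Mul(293, Add(Add(Rational(202, 9), Rational(213, 14)), -188)) = Mul(293, Add(Rational(4745, 126), -188)) = Mul(293, Rational(-18943, 126)) = Rational(-5550299, 126)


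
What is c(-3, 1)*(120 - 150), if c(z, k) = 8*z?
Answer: 720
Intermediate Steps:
c(-3, 1)*(120 - 150) = (8*(-3))*(120 - 150) = -24*(-30) = 720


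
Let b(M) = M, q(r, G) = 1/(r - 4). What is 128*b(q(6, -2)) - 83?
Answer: -19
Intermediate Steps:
q(r, G) = 1/(-4 + r)
128*b(q(6, -2)) - 83 = 128/(-4 + 6) - 83 = 128/2 - 83 = 128*(1/2) - 83 = 64 - 83 = -19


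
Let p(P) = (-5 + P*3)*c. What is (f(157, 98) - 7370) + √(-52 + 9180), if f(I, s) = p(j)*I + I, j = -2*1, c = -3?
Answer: -2032 + 2*√2282 ≈ -1936.5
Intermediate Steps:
j = -2
p(P) = 15 - 9*P (p(P) = (-5 + P*3)*(-3) = (-5 + 3*P)*(-3) = 15 - 9*P)
f(I, s) = 34*I (f(I, s) = (15 - 9*(-2))*I + I = (15 + 18)*I + I = 33*I + I = 34*I)
(f(157, 98) - 7370) + √(-52 + 9180) = (34*157 - 7370) + √(-52 + 9180) = (5338 - 7370) + √9128 = -2032 + 2*√2282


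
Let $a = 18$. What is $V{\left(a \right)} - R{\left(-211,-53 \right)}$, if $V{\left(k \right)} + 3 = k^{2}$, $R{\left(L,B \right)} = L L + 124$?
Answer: $-44324$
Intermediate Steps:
$R{\left(L,B \right)} = 124 + L^{2}$ ($R{\left(L,B \right)} = L^{2} + 124 = 124 + L^{2}$)
$V{\left(k \right)} = -3 + k^{2}$
$V{\left(a \right)} - R{\left(-211,-53 \right)} = \left(-3 + 18^{2}\right) - \left(124 + \left(-211\right)^{2}\right) = \left(-3 + 324\right) - \left(124 + 44521\right) = 321 - 44645 = -44324$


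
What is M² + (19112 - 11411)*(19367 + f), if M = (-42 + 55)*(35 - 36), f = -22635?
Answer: -25166699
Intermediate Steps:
M = -13 (M = 13*(-1) = -13)
M² + (19112 - 11411)*(19367 + f) = (-13)² + (19112 - 11411)*(19367 - 22635) = 169 + 7701*(-3268) = 169 - 25166868 = -25166699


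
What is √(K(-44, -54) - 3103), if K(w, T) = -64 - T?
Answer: I*√3113 ≈ 55.794*I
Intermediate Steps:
√(K(-44, -54) - 3103) = √((-64 - 1*(-54)) - 3103) = √((-64 + 54) - 3103) = √(-10 - 3103) = √(-3113) = I*√3113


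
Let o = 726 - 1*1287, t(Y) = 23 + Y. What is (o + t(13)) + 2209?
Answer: 1684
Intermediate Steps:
o = -561 (o = 726 - 1287 = -561)
(o + t(13)) + 2209 = (-561 + (23 + 13)) + 2209 = (-561 + 36) + 2209 = -525 + 2209 = 1684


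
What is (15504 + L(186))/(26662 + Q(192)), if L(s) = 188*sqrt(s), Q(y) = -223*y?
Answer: -7752/8077 - 94*sqrt(186)/8077 ≈ -1.1185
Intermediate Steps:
(15504 + L(186))/(26662 + Q(192)) = (15504 + 188*sqrt(186))/(26662 - 223*192) = (15504 + 188*sqrt(186))/(26662 - 42816) = (15504 + 188*sqrt(186))/(-16154) = (15504 + 188*sqrt(186))*(-1/16154) = -7752/8077 - 94*sqrt(186)/8077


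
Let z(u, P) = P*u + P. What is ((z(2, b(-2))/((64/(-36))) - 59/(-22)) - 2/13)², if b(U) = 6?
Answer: 75533481/1308736 ≈ 57.715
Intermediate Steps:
z(u, P) = P + P*u
((z(2, b(-2))/((64/(-36))) - 59/(-22)) - 2/13)² = (((6*(1 + 2))/((64/(-36))) - 59/(-22)) - 2/13)² = (((6*3)/((64*(-1/36))) - 59*(-1/22)) - 2*1/13)² = ((18/(-16/9) + 59/22) - 2/13)² = ((18*(-9/16) + 59/22) - 2/13)² = ((-81/8 + 59/22) - 2/13)² = (-655/88 - 2/13)² = (-8691/1144)² = 75533481/1308736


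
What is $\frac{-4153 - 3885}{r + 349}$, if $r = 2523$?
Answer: $- \frac{4019}{1436} \approx -2.7987$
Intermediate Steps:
$\frac{-4153 - 3885}{r + 349} = \frac{-4153 - 3885}{2523 + 349} = - \frac{8038}{2872} = \left(-8038\right) \frac{1}{2872} = - \frac{4019}{1436}$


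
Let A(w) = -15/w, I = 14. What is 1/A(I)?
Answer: -14/15 ≈ -0.93333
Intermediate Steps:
1/A(I) = 1/(-15/14) = -14/15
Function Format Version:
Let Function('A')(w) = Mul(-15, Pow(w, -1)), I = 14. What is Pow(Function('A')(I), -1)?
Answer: Rational(-14, 15) ≈ -0.93333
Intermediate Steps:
Pow(Function('A')(I), -1) = Pow(Mul(-15, Pow(14, -1)), -1) = Pow(Mul(-15, Rational(1, 14)), -1) = Pow(Rational(-15, 14), -1) = Rational(-14, 15)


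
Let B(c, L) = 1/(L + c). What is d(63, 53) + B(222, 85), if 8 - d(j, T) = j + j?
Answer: -36225/307 ≈ -118.00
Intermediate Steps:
d(j, T) = 8 - 2*j (d(j, T) = 8 - (j + j) = 8 - 2*j)
d(63, 53) + B(222, 85) = (8 - 2*63) + 1/(85 + 222) = (8 - 126) + 1/307 = -118 + 1/307 = -36225/307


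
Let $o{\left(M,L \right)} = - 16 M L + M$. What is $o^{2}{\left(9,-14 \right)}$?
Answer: $4100625$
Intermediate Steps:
$o{\left(M,L \right)} = M - 16 L M$ ($o{\left(M,L \right)} = - 16 L M + M = M - 16 L M$)
$o^{2}{\left(9,-14 \right)} = \left(9 \left(1 - -224\right)\right)^{2} = \left(9 \left(1 + 224\right)\right)^{2} = \left(9 \cdot 225\right)^{2} = 2025^{2} = 4100625$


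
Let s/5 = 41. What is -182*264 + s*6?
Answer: -46818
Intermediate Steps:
s = 205 (s = 5*41 = 205)
-182*264 + s*6 = -182*264 + 205*6 = -48048 + 1230 = -46818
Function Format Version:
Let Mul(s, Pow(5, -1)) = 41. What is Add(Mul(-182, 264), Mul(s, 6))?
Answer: -46818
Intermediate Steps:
s = 205 (s = Mul(5, 41) = 205)
Add(Mul(-182, 264), Mul(s, 6)) = Add(Mul(-182, 264), Mul(205, 6)) = Add(-48048, 1230) = -46818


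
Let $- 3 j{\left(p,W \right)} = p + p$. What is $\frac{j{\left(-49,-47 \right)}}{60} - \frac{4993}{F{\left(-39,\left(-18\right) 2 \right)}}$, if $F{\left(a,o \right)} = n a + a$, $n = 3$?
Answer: $\frac{76169}{2340} \approx 32.551$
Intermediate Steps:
$j{\left(p,W \right)} = - \frac{2 p}{3}$ ($j{\left(p,W \right)} = - \frac{p + p}{3} = - \frac{2 p}{3}$)
$F{\left(a,o \right)} = 4 a$ ($F{\left(a,o \right)} = 3 a + a = 4 a$)
$\frac{j{\left(-49,-47 \right)}}{60} - \frac{4993}{F{\left(-39,\left(-18\right) 2 \right)}} = \frac{\left(- \frac{2}{3}\right) \left(-49\right)}{60} - \frac{4993}{4 \left(-39\right)} = \frac{98}{3} \cdot \frac{1}{60} - \frac{4993}{-156} = \frac{49}{90} - - \frac{4993}{156} = \frac{49}{90} + \frac{4993}{156} = \frac{76169}{2340}$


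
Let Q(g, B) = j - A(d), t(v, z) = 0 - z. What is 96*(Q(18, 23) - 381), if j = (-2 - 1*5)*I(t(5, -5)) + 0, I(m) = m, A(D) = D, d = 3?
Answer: -40224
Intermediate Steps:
t(v, z) = -z
j = -35 (j = (-2 - 1*5)*(-1*(-5)) + 0 = (-2 - 5)*5 + 0 = -7*5 + 0 = -35 + 0 = -35)
Q(g, B) = -38 (Q(g, B) = -35 - 1*3 = -35 - 3 = -38)
96*(Q(18, 23) - 381) = 96*(-38 - 381) = 96*(-419) = -40224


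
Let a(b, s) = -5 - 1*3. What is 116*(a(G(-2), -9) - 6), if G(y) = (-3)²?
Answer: -1624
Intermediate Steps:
G(y) = 9
a(b, s) = -8 (a(b, s) = -5 - 3 = -8)
116*(a(G(-2), -9) - 6) = 116*(-8 - 6) = 116*(-14) = -1624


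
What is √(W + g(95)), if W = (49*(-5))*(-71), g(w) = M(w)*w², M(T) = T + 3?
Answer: 21*√2045 ≈ 949.66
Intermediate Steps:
M(T) = 3 + T
g(w) = w²*(3 + w) (g(w) = (3 + w)*w² = w²*(3 + w))
W = 17395 (W = -245*(-71) = 17395)
√(W + g(95)) = √(17395 + 95²*(3 + 95)) = √(17395 + 9025*98) = √(17395 + 884450) = √901845 = 21*√2045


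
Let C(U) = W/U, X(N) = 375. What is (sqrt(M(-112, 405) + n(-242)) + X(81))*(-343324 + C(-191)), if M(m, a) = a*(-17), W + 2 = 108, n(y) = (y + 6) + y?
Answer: -24590621250/191 - 65574990*I*sqrt(7363)/191 ≈ -1.2875e+8 - 2.946e+7*I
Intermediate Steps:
n(y) = 6 + 2*y (n(y) = (6 + y) + y = 6 + 2*y)
W = 106 (W = -2 + 108 = 106)
M(m, a) = -17*a
C(U) = 106/U
(sqrt(M(-112, 405) + n(-242)) + X(81))*(-343324 + C(-191)) = (sqrt(-17*405 + (6 + 2*(-242))) + 375)*(-343324 + 106/(-191)) = (sqrt(-6885 + (6 - 484)) + 375)*(-343324 + 106*(-1/191)) = (sqrt(-6885 - 478) + 375)*(-343324 - 106/191) = (sqrt(-7363) + 375)*(-65574990/191) = (I*sqrt(7363) + 375)*(-65574990/191) = (375 + I*sqrt(7363))*(-65574990/191) = -24590621250/191 - 65574990*I*sqrt(7363)/191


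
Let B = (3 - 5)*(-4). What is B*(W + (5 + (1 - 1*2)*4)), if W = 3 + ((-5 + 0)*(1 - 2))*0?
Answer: 32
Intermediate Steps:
B = 8 (B = -2*(-4) = 8)
W = 3 (W = 3 - 5*(-1)*0 = 3 + 5*0 = 3 + 0 = 3)
B*(W + (5 + (1 - 1*2)*4)) = 8*(3 + (5 + (1 - 1*2)*4)) = 8*(3 + (5 + (1 - 2)*4)) = 8*(3 + (5 - 1*4)) = 8*(3 + (5 - 4)) = 8*(3 + 1) = 8*4 = 32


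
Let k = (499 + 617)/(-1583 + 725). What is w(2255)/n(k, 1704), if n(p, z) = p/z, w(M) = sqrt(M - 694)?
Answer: -40612*sqrt(1561)/31 ≈ -51760.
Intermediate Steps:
w(M) = sqrt(-694 + M)
k = -186/143 (k = 1116/(-858) = 1116*(-1/858) = -186/143 ≈ -1.3007)
w(2255)/n(k, 1704) = sqrt(-694 + 2255)/((-186/143/1704)) = sqrt(1561)/((-186/143*1/1704)) = sqrt(1561)/(-31/40612) = sqrt(1561)*(-40612/31) = -40612*sqrt(1561)/31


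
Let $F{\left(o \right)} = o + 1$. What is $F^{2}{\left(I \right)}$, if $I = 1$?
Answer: $4$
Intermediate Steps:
$F{\left(o \right)} = 1 + o$
$F^{2}{\left(I \right)} = \left(1 + 1\right)^{2} = 2^{2} = 4$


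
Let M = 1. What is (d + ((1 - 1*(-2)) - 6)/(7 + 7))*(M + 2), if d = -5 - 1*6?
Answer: -471/14 ≈ -33.643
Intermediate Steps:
d = -11 (d = -5 - 6 = -11)
(d + ((1 - 1*(-2)) - 6)/(7 + 7))*(M + 2) = (-11 + ((1 - 1*(-2)) - 6)/(7 + 7))*(1 + 2) = (-11 + ((1 + 2) - 6)/14)*3 = (-11 + (3 - 6)*(1/14))*3 = (-11 - 3*1/14)*3 = (-11 - 3/14)*3 = -157/14*3 = -471/14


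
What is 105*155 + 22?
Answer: 16297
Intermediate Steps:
105*155 + 22 = 16275 + 22 = 16297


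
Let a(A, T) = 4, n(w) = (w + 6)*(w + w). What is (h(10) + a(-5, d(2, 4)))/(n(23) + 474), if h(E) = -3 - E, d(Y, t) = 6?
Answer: -9/1808 ≈ -0.0049779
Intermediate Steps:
n(w) = 2*w*(6 + w) (n(w) = (6 + w)*(2*w) = 2*w*(6 + w))
(h(10) + a(-5, d(2, 4)))/(n(23) + 474) = ((-3 - 1*10) + 4)/(2*23*(6 + 23) + 474) = ((-3 - 10) + 4)/(2*23*29 + 474) = (-13 + 4)/(1334 + 474) = -9/1808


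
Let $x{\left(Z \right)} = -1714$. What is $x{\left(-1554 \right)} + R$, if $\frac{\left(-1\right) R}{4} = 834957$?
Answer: $-3341542$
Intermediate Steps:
$R = -3339828$ ($R = \left(-4\right) 834957 = -3339828$)
$x{\left(-1554 \right)} + R = -1714 - 3339828 = -3341542$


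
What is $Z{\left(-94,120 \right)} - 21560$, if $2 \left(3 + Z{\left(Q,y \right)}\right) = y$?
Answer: $-21503$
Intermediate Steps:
$Z{\left(Q,y \right)} = -3 + \frac{y}{2}$
$Z{\left(-94,120 \right)} - 21560 = \left(-3 + \frac{1}{2} \cdot 120\right) - 21560 = \left(-3 + 60\right) - 21560 = 57 - 21560 = -21503$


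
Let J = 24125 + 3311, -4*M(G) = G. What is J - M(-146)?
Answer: 54799/2 ≈ 27400.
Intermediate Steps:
M(G) = -G/4
J = 27436
J - M(-146) = 27436 - (-1)*(-146)/4 = 27436 - 1*73/2 = 27436 - 73/2 = 54799/2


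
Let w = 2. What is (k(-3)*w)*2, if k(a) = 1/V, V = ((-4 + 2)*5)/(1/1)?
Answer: -2/5 ≈ -0.40000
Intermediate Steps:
V = -10 (V = -2*5/1 = -10*1 = -10)
k(a) = -1/10 (k(a) = 1/(-10) = -1/10)
(k(-3)*w)*2 = -1/10*2*2 = -1/5*2 = -2/5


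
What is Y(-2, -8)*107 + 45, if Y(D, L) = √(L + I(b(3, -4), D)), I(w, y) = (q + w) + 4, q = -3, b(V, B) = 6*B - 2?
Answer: 45 + 107*I*√33 ≈ 45.0 + 614.67*I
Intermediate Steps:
b(V, B) = -2 + 6*B
I(w, y) = 1 + w (I(w, y) = (-3 + w) + 4 = 1 + w)
Y(D, L) = √(-25 + L) (Y(D, L) = √(L + (1 + (-2 + 6*(-4)))) = √(L + (1 + (-2 - 24))) = √(L + (1 - 26)) = √(L - 25) = √(-25 + L))
Y(-2, -8)*107 + 45 = √(-25 - 8)*107 + 45 = √(-33)*107 + 45 = (I*√33)*107 + 45 = 107*I*√33 + 45 = 45 + 107*I*√33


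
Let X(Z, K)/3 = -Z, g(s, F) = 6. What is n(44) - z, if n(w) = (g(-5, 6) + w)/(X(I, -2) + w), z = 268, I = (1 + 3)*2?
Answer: -531/2 ≈ -265.50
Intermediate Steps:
I = 8 (I = 4*2 = 8)
X(Z, K) = -3*Z (X(Z, K) = 3*(-Z) = -3*Z)
n(w) = (6 + w)/(-24 + w) (n(w) = (6 + w)/(-3*8 + w) = (6 + w)/(-24 + w))
n(44) - z = (6 + 44)/(-24 + 44) - 1*268 = 50/20 - 268 = (1/20)*50 - 268 = 5/2 - 268 = -531/2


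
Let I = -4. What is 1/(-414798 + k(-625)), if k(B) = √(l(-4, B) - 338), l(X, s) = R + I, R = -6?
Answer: -69133/28676230192 - I*√87/86028690576 ≈ -2.4108e-6 - 1.0842e-10*I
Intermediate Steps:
l(X, s) = -10 (l(X, s) = -6 - 4 = -10)
k(B) = 2*I*√87 (k(B) = √(-10 - 338) = √(-348) = 2*I*√87)
1/(-414798 + k(-625)) = 1/(-414798 + 2*I*√87)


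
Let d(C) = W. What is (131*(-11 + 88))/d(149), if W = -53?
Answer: -10087/53 ≈ -190.32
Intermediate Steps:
d(C) = -53
(131*(-11 + 88))/d(149) = (131*(-11 + 88))/(-53) = (131*77)*(-1/53) = 10087*(-1/53) = -10087/53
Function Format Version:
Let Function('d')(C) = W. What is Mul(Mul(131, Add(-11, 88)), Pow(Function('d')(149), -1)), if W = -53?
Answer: Rational(-10087, 53) ≈ -190.32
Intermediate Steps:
Function('d')(C) = -53
Mul(Mul(131, Add(-11, 88)), Pow(Function('d')(149), -1)) = Mul(Mul(131, Add(-11, 88)), Pow(-53, -1)) = Mul(Mul(131, 77), Rational(-1, 53)) = Mul(10087, Rational(-1, 53)) = Rational(-10087, 53)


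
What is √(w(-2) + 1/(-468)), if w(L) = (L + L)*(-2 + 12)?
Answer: I*√243373/78 ≈ 6.3247*I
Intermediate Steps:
w(L) = 20*L (w(L) = (2*L)*10 = 20*L)
√(w(-2) + 1/(-468)) = √(20*(-2) + 1/(-468)) = √(-40 - 1/468) = √(-18721/468) = I*√243373/78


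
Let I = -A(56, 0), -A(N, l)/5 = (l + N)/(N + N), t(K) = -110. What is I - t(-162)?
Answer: 225/2 ≈ 112.50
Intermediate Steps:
A(N, l) = -5*(N + l)/(2*N) (A(N, l) = -5*(l + N)/(N + N) = -5*(N + l)/(2*N))
I = 5/2 (I = -5*(-1*56 - 1*0)/(2*56) = -5*(-56 + 0)/(2*56) = -5*(-56)/(2*56) = -1*(-5/2) = 5/2 ≈ 2.5000)
I - t(-162) = 5/2 - 1*(-110) = 5/2 + 110 = 225/2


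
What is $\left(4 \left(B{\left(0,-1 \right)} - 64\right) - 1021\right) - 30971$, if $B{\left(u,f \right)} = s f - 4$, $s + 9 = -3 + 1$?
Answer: $-32220$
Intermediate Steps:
$s = -11$ ($s = -9 + \left(-3 + 1\right) = -9 - 2 = -11$)
$B{\left(u,f \right)} = -4 - 11 f$ ($B{\left(u,f \right)} = - 11 f - 4 = -4 - 11 f$)
$\left(4 \left(B{\left(0,-1 \right)} - 64\right) - 1021\right) - 30971 = \left(4 \left(\left(-4 - -11\right) - 64\right) - 1021\right) - 30971 = \left(4 \left(\left(-4 + 11\right) - 64\right) - 1021\right) - 30971 = \left(4 \left(7 - 64\right) - 1021\right) - 30971 = \left(4 \left(-57\right) - 1021\right) - 30971 = \left(-228 - 1021\right) - 30971 = -1249 - 30971 = -32220$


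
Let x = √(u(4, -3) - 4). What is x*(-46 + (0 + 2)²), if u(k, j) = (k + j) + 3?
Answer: 0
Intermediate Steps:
u(k, j) = 3 + j + k (u(k, j) = (j + k) + 3 = 3 + j + k)
x = 0 (x = √((3 - 3 + 4) - 4) = √(4 - 4) = √0 = 0)
x*(-46 + (0 + 2)²) = 0*(-46 + (0 + 2)²) = 0*(-46 + 2²) = 0*(-46 + 4) = 0*(-42) = 0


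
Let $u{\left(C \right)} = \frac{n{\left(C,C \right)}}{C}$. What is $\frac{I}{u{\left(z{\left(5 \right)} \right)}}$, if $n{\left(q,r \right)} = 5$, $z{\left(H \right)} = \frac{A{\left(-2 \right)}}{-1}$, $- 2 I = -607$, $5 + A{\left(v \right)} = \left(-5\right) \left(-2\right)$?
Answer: $- \frac{607}{2} \approx -303.5$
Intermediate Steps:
$A{\left(v \right)} = 5$ ($A{\left(v \right)} = -5 - -10 = -5 + 10 = 5$)
$I = \frac{607}{2}$ ($I = \left(- \frac{1}{2}\right) \left(-607\right) = \frac{607}{2} \approx 303.5$)
$z{\left(H \right)} = -5$ ($z{\left(H \right)} = \frac{5}{-1} = 5 \left(-1\right) = -5$)
$u{\left(C \right)} = \frac{5}{C}$
$\frac{I}{u{\left(z{\left(5 \right)} \right)}} = \frac{607}{2 \frac{5}{-5}} = \frac{607}{2 \cdot 5 \left(- \frac{1}{5}\right)} = \frac{607}{2 \left(-1\right)} = \frac{607}{2} \left(-1\right) = - \frac{607}{2}$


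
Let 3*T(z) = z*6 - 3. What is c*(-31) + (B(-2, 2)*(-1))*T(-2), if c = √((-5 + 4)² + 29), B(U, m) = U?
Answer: -10 - 31*√30 ≈ -179.79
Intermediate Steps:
T(z) = -1 + 2*z (T(z) = (z*6 - 3)/3 = (6*z - 3)/3 = (-3 + 6*z)/3 = -1 + 2*z)
c = √30 (c = √((-1)² + 29) = √(1 + 29) = √30 ≈ 5.4772)
c*(-31) + (B(-2, 2)*(-1))*T(-2) = √30*(-31) + (-2*(-1))*(-1 + 2*(-2)) = -31*√30 + 2*(-1 - 4) = -31*√30 + 2*(-5) = -31*√30 - 10 = -10 - 31*√30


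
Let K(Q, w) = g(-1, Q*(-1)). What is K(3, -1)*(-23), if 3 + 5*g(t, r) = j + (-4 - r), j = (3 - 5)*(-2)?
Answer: 0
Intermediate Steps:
j = 4 (j = -2*(-2) = 4)
g(t, r) = -⅗ - r/5 (g(t, r) = -⅗ + (4 + (-4 - r))/5 = -⅗ + (-r)/5 = -⅗ - r/5)
K(Q, w) = -⅗ + Q/5 (K(Q, w) = -⅗ - Q*(-1)/5 = -⅗ - (-1)*Q/5 = -⅗ + Q/5)
K(3, -1)*(-23) = (-⅗ + (⅕)*3)*(-23) = (-⅗ + ⅗)*(-23) = 0*(-23) = 0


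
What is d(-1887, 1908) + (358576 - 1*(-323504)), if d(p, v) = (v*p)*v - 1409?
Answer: -6868874897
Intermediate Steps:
d(p, v) = -1409 + p*v² (d(p, v) = (p*v)*v - 1409 = p*v² - 1409 = -1409 + p*v²)
d(-1887, 1908) + (358576 - 1*(-323504)) = (-1409 - 1887*1908²) + (358576 - 1*(-323504)) = (-1409 - 1887*3640464) + (358576 + 323504) = (-1409 - 6869555568) + 682080 = -6869556977 + 682080 = -6868874897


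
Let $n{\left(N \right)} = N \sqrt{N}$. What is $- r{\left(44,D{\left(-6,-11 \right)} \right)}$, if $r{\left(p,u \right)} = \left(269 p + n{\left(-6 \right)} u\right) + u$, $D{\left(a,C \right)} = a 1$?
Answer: $-11830 - 36 i \sqrt{6} \approx -11830.0 - 88.182 i$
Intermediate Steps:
$D{\left(a,C \right)} = a$
$n{\left(N \right)} = N^{\frac{3}{2}}$
$r{\left(p,u \right)} = u + 269 p - 6 i u \sqrt{6}$ ($r{\left(p,u \right)} = \left(269 p + \left(-6\right)^{\frac{3}{2}} u\right) + u = \left(269 p + - 6 i \sqrt{6} u\right) + u = \left(269 p - 6 i u \sqrt{6}\right) + u = u + 269 p - 6 i u \sqrt{6}$)
$- r{\left(44,D{\left(-6,-11 \right)} \right)} = - (-6 + 269 \cdot 44 - 6 i \left(-6\right) \sqrt{6}) = - (-6 + 11836 + 36 i \sqrt{6}) = - (11830 + 36 i \sqrt{6}) = -11830 - 36 i \sqrt{6}$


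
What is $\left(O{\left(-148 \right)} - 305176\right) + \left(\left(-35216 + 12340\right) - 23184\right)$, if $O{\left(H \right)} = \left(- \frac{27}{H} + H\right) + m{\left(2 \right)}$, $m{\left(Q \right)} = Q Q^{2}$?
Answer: $- \frac{52003621}{148} \approx -3.5138 \cdot 10^{5}$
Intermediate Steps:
$m{\left(Q \right)} = Q^{3}$
$O{\left(H \right)} = 8 + H - \frac{27}{H}$ ($O{\left(H \right)} = \left(- \frac{27}{H} + H\right) + 2^{3} = \left(H - \frac{27}{H}\right) + 8 = 8 + H - \frac{27}{H}$)
$\left(O{\left(-148 \right)} - 305176\right) + \left(\left(-35216 + 12340\right) - 23184\right) = \left(\left(8 - 148 - \frac{27}{-148}\right) - 305176\right) + \left(\left(-35216 + 12340\right) - 23184\right) = \left(\left(8 - 148 - - \frac{27}{148}\right) - 305176\right) - 46060 = \left(\left(8 - 148 + \frac{27}{148}\right) - 305176\right) - 46060 = \left(- \frac{20693}{148} - 305176\right) - 46060 = - \frac{45186741}{148} - 46060 = - \frac{52003621}{148}$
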